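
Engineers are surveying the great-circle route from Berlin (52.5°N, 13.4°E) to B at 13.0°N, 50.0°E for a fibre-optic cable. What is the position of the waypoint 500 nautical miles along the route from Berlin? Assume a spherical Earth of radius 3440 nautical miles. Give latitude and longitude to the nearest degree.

≈ 47°N, 23°E

The haversine formula gives a central angle δ ≈ 0.857 rad (49.1°) between the endpoints. The total great-circle distance is δ·R ≈ 0.857 × 3440 ≈ 2948 nmi, so the target fraction is f = 500/2948 ≈ 0.170.
Interpolate at f ≈ 0.170 with slerp weights a = sin((1−f)δ)/sin δ ≈ 0.864, b = sin(fδ)/sin δ ≈ 0.192.
p = a·p₁ + b·p₂ ≈ (0.632, 0.265, 0.729); φ = arcsin(p_z) ≈ 46.77°, λ = atan2(p_y, p_x) ≈ 22.75°.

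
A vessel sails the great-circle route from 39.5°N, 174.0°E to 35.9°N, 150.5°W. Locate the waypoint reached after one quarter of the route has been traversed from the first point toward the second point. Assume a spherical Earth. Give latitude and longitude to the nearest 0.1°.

The haversine formula gives a central angle δ ≈ 0.491 rad (28.1°) between the endpoints.
Interpolate at f = 1/4 with slerp weights a = sin((1−f)δ)/sin δ ≈ 0.763, b = sin(fδ)/sin δ ≈ 0.260.
p = a·p₁ + b·p₂ ≈ (-0.769, -0.042, 0.638); φ = arcsin(p_z) ≈ 39.64°, λ = atan2(p_y, p_x) ≈ -176.87°.

≈ 39.6°N, 176.9°W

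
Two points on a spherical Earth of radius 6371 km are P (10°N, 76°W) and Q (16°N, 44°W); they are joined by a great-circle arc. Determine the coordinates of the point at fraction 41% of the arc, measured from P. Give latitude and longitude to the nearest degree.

≈ (13°N, 63°W)

The haversine formula gives a central angle δ ≈ 0.554 rad (31.7°) between the endpoints.
Interpolate at f = 0.41 with slerp weights a = sin((1−f)δ)/sin δ ≈ 0.610, b = sin(fδ)/sin δ ≈ 0.428.
p = a·p₁ + b·p₂ ≈ (0.441, -0.869, 0.224); φ = arcsin(p_z) ≈ 12.94°, λ = atan2(p_y, p_x) ≈ -63.07°.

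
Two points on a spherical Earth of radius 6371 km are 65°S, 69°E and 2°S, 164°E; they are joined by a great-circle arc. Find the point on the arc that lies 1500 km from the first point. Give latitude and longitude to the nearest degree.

From cos δ = sin φ₁ sin φ₂ + cos φ₁ cos φ₂ cos Δλ, the central angle is δ ≈ 1.576 rad (90.3°). The total great-circle distance is δ·R ≈ 1.576 × 6371 ≈ 10041 km, so the target fraction is f = 1500/10041 ≈ 0.149.
Interpolate at f ≈ 0.149 with slerp weights a = sin((1−f)δ)/sin δ ≈ 0.974, b = sin(fδ)/sin δ ≈ 0.233.
p = a·p₁ + b·p₂ ≈ (-0.077, 0.448, -0.891); φ = arcsin(p_z) ≈ -62.94°, λ = atan2(p_y, p_x) ≈ 99.70°.

≈ 63°S, 100°E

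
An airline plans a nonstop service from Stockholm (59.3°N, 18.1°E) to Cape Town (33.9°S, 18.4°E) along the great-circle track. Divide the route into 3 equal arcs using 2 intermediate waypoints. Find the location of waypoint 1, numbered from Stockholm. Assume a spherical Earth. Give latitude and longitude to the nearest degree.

≈ 28°N, 18°E

Write both endpoints as unit vectors p₁, p₂ with components (cos φ cos λ, cos φ sin λ, sin φ).
The central angle between the endpoints is δ = arccos(p₁·p₂) ≈ 1.627 rad (93.2°).
Interpolate at f = 1/3 with slerp weights a = sin((1−f)δ)/sin δ ≈ 0.885, b = sin(fδ)/sin δ ≈ 0.517.
p = a·p₁ + b·p₂ ≈ (0.837, 0.276, 0.473); φ = arcsin(p_z) ≈ 28.23°, λ = atan2(p_y, p_x) ≈ 18.25°.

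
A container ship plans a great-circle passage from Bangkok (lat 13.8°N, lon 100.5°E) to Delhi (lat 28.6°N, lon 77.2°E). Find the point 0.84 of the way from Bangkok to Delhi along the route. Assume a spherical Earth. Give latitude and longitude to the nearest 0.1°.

Convert each endpoint to a unit vector on the sphere (x = cos φ cos λ, y = cos φ sin λ, z = sin φ).
The central angle between the endpoints is δ = arccos(p₁·p₂) ≈ 0.457 rad (26.2°).
Interpolate at f = 0.84 with slerp weights a = sin((1−f)δ)/sin δ ≈ 0.166, b = sin(fδ)/sin δ ≈ 0.849.
p = a·p₁ + b·p₂ ≈ (0.136, 0.885, 0.446); φ = arcsin(p_z) ≈ 26.47°, λ = atan2(p_y, p_x) ≈ 81.27°.

≈ lat 26.5°N, lon 81.3°E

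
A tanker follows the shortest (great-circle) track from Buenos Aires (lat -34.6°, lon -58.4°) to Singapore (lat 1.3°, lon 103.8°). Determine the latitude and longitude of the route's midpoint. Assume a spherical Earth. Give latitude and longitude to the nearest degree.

≈ lat -59°, lon 54°

Convert each endpoint to a unit vector on the sphere (x = cos φ cos λ, y = cos φ sin λ, z = sin φ).
The central angle between the endpoints is δ = arccos(p₁·p₂) ≈ 2.492 rad (142.8°).
Interpolate at f = 1/2 with slerp weights a = sin((1−f)δ)/sin δ ≈ 1.567, b = sin(fδ)/sin δ ≈ 1.567.
p = a·p₁ + b·p₂ ≈ (0.302, 0.423, -0.854); φ = arcsin(p_z) ≈ -58.69°, λ = atan2(p_y, p_x) ≈ 54.44°.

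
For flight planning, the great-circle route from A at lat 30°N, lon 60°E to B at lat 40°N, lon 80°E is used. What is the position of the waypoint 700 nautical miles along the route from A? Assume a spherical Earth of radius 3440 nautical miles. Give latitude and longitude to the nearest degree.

≈ lat 36°N, lon 72°E

Convert each endpoint to a unit vector on the sphere (x = cos φ cos λ, y = cos φ sin λ, z = sin φ).
The central angle between the endpoints is δ = arccos(p₁·p₂) ≈ 0.334 rad (19.1°). The total great-circle distance is δ·R ≈ 0.334 × 3440 ≈ 1148 nmi, so the target fraction is f = 700/1148 ≈ 0.610.
Interpolate at f ≈ 0.610 with slerp weights a = sin((1−f)δ)/sin δ ≈ 0.397, b = sin(fδ)/sin δ ≈ 0.617.
p = a·p₁ + b·p₂ ≈ (0.254, 0.763, 0.595); φ = arcsin(p_z) ≈ 36.50°, λ = atan2(p_y, p_x) ≈ 71.60°.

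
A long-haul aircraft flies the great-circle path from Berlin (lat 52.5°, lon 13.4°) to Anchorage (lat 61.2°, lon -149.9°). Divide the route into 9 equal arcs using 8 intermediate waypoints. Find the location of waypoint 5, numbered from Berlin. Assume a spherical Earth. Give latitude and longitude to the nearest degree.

Convert each endpoint to a unit vector on the sphere (x = cos φ cos λ, y = cos φ sin λ, z = sin φ).
The central angle between the endpoints is δ = arccos(p₁·p₂) ≈ 1.144 rad (65.5°).
Interpolate at f = 5/9 with slerp weights a = sin((1−f)δ)/sin δ ≈ 0.535, b = sin(fδ)/sin δ ≈ 0.652.
p = a·p₁ + b·p₂ ≈ (0.045, -0.082, 0.996); φ = arcsin(p_z) ≈ 84.63°, λ = atan2(p_y, p_x) ≈ -61.33°.

≈ lat 85°, lon -61°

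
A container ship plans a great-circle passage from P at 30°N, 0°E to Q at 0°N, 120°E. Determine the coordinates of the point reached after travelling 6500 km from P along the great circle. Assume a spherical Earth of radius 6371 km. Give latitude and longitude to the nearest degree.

≈ 28°N, 68°E

Convert each endpoint to a unit vector on the sphere (x = cos φ cos λ, y = cos φ sin λ, z = sin φ).
The central angle between the endpoints is δ = arccos(p₁·p₂) ≈ 2.019 rad (115.7°). The total great-circle distance is δ·R ≈ 2.019 × 6371 ≈ 12861 km, so the target fraction is f = 6500/12861 ≈ 0.505.
Interpolate at f ≈ 0.505 with slerp weights a = sin((1−f)δ)/sin δ ≈ 0.933, b = sin(fδ)/sin δ ≈ 0.945.
p = a·p₁ + b·p₂ ≈ (0.335, 0.819, 0.466); φ = arcsin(p_z) ≈ 27.79°, λ = atan2(p_y, p_x) ≈ 67.76°.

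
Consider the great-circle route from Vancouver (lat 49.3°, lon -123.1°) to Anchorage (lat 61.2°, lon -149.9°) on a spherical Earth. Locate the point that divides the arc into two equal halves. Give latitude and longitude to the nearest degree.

≈ lat 56°, lon -134°

The haversine formula gives a central angle δ ≈ 0.334 rad (19.1°) between the endpoints.
Interpolate at f = 1/2 with slerp weights a = sin((1−f)δ)/sin δ ≈ 0.507, b = sin(fδ)/sin δ ≈ 0.507.
p = a·p₁ + b·p₂ ≈ (-0.392, -0.399, 0.829); φ = arcsin(p_z) ≈ 55.97°, λ = atan2(p_y, p_x) ≈ -134.45°.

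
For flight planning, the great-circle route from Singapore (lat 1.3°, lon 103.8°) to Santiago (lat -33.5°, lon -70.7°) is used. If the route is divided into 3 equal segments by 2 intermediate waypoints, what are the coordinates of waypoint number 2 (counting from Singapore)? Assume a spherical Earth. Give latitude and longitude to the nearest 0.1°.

Write both endpoints as unit vectors p₁, p₂ with components (cos φ cos λ, cos φ sin λ, sin φ).
The central angle between the endpoints is δ = arccos(p₁·p₂) ≈ 2.572 rad (147.4°).
Interpolate at f = 2/3 with slerp weights a = sin((1−f)δ)/sin δ ≈ 1.403, b = sin(fδ)/sin δ ≈ 1.836.
p = a·p₁ + b·p₂ ≈ (0.171, -0.083, -0.982); φ = arcsin(p_z) ≈ -79.02°, λ = atan2(p_y, p_x) ≈ -25.80°.

≈ lat -79.0°, lon -25.8°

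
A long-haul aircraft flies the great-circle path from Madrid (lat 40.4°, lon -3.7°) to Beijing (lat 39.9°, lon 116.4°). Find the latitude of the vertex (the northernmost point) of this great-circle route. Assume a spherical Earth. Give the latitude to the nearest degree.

≈ 59°

The great circle lies in the plane with unit normal n̂ = (p₁ × p₂)/|p₁ × p₂|.
Here n̂_z ≈ +0.509; the vertex latitude is φ_max = arccos|n̂_z| ≈ 59.4°.
Check via Clairaut: cos φ_max = |cos φ₁| · sin C = cos(40.4°)·sin(42.0°) ≈ 0.509, again giving ≈ 59.4°.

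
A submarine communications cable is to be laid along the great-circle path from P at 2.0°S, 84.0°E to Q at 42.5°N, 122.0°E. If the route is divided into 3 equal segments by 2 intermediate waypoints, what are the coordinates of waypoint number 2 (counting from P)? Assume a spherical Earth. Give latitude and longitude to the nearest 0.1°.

≈ 28.7°N, 106.3°E

From cos δ = sin φ₁ sin φ₂ + cos φ₁ cos φ₂ cos Δλ, the central angle is δ ≈ 0.980 rad (56.1°).
Interpolate at f = 2/3 with slerp weights a = sin((1−f)δ)/sin δ ≈ 0.386, b = sin(fδ)/sin δ ≈ 0.732.
p = a·p₁ + b·p₂ ≈ (-0.246, 0.842, 0.481); φ = arcsin(p_z) ≈ 28.75°, λ = atan2(p_y, p_x) ≈ 106.27°.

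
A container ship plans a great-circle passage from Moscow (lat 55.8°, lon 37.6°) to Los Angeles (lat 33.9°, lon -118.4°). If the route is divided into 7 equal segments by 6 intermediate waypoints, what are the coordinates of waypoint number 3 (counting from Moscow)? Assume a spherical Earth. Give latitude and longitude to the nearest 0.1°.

≈ lat 77.9°, lon -61.1°

From cos δ = sin φ₁ sin φ₂ + cos φ₁ cos φ₂ cos Δλ, the central angle is δ ≈ 1.536 rad (88.0°).
Interpolate at f = 3/7 with slerp weights a = sin((1−f)δ)/sin δ ≈ 0.770, b = sin(fδ)/sin δ ≈ 0.612.
p = a·p₁ + b·p₂ ≈ (0.101, -0.183, 0.978); φ = arcsin(p_z) ≈ 77.94°, λ = atan2(p_y, p_x) ≈ -61.06°.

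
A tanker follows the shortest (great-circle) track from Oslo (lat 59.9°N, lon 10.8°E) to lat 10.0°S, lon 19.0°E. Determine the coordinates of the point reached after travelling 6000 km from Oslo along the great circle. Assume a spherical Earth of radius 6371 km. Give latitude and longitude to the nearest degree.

≈ lat 6°N, lon 18°E

Write both endpoints as unit vectors p₁, p₂ with components (cos φ cos λ, cos φ sin λ, sin φ).
The central angle between the endpoints is δ = arccos(p₁·p₂) ≈ 1.225 rad (70.2°). The total great-circle distance is δ·R ≈ 1.225 × 6371 ≈ 7807 km, so the target fraction is f = 6000/7807 ≈ 0.769.
Interpolate at f ≈ 0.769 with slerp weights a = sin((1−f)δ)/sin δ ≈ 0.297, b = sin(fδ)/sin δ ≈ 0.859.
p = a·p₁ + b·p₂ ≈ (0.947, 0.303, 0.108); φ = arcsin(p_z) ≈ 6.20°, λ = atan2(p_y, p_x) ≈ 17.77°.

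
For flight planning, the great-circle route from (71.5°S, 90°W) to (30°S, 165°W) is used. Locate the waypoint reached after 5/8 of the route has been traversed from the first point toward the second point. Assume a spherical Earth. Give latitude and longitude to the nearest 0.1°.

≈ (49.4°S, 153.2°W)

The haversine formula gives a central angle δ ≈ 0.994 rad (57.0°) between the endpoints.
Interpolate at f = 5/8 with slerp weights a = sin((1−f)δ)/sin δ ≈ 0.434, b = sin(fδ)/sin δ ≈ 0.694.
p = a·p₁ + b·p₂ ≈ (-0.581, -0.294, -0.759); φ = arcsin(p_z) ≈ -49.40°, λ = atan2(p_y, p_x) ≈ -153.19°.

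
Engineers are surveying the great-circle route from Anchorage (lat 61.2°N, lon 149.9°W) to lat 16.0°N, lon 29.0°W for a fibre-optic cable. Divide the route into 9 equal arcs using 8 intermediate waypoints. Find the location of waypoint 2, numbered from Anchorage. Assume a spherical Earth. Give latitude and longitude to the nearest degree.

Write both endpoints as unit vectors p₁, p₂ with components (cos φ cos λ, cos φ sin λ, sin φ).
The central angle between the endpoints is δ = arccos(p₁·p₂) ≈ 1.567 rad (89.8°).
Interpolate at f = 2/9 with slerp weights a = sin((1−f)δ)/sin δ ≈ 0.939, b = sin(fδ)/sin δ ≈ 0.341.
p = a·p₁ + b·p₂ ≈ (-0.104, -0.386, 0.917); φ = arcsin(p_z) ≈ 66.44°, λ = atan2(p_y, p_x) ≈ -105.13°.

≈ lat 66°N, lon 105°W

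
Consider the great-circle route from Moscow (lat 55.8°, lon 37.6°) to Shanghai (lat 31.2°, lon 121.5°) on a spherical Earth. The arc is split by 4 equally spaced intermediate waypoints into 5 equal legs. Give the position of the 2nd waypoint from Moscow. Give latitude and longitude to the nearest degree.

≈ lat 54°, lon 81°

The haversine formula gives a central angle δ ≈ 1.071 rad (61.3°) between the endpoints.
Interpolate at f = 2/5 with slerp weights a = sin((1−f)δ)/sin δ ≈ 0.683, b = sin(fδ)/sin δ ≈ 0.473.
p = a·p₁ + b·p₂ ≈ (0.093, 0.579, 0.810); φ = arcsin(p_z) ≈ 54.08°, λ = atan2(p_y, p_x) ≈ 80.92°.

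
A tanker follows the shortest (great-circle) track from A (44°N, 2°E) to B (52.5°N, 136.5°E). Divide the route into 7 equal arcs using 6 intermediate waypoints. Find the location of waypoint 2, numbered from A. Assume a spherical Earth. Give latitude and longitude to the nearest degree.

From cos δ = sin φ₁ sin φ₂ + cos φ₁ cos φ₂ cos Δλ, the central angle is δ ≈ 1.324 rad (75.9°).
Interpolate at f = 2/7 with slerp weights a = sin((1−f)δ)/sin δ ≈ 0.836, b = sin(fδ)/sin δ ≈ 0.381.
p = a·p₁ + b·p₂ ≈ (0.433, 0.181, 0.883); φ = arcsin(p_z) ≈ 62.02°, λ = atan2(p_y, p_x) ≈ 22.64°.

≈ (62°N, 23°E)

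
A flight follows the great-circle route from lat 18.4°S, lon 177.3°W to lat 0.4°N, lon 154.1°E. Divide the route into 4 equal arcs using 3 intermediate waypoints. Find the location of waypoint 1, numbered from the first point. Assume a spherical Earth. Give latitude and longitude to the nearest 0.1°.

Convert each endpoint to a unit vector on the sphere (x = cos φ cos λ, y = cos φ sin λ, z = sin φ).
The central angle between the endpoints is δ = arccos(p₁·p₂) ≈ 0.590 rad (33.8°).
Interpolate at f = 1/4 with slerp weights a = sin((1−f)δ)/sin δ ≈ 0.770, b = sin(fδ)/sin δ ≈ 0.264.
p = a·p₁ + b·p₂ ≈ (-0.967, 0.081, -0.241); φ = arcsin(p_z) ≈ -13.95°, λ = atan2(p_y, p_x) ≈ 175.21°.

≈ lat 14.0°S, lon 175.2°E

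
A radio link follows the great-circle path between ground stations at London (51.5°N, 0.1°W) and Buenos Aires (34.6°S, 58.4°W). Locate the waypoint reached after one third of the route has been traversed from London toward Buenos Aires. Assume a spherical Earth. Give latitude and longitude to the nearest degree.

≈ 24°N, 26°W

Convert each endpoint to a unit vector on the sphere (x = cos φ cos λ, y = cos φ sin λ, z = sin φ).
The central angle between the endpoints is δ = arccos(p₁·p₂) ≈ 1.747 rad (100.1°).
Interpolate at f = 1/3 with slerp weights a = sin((1−f)δ)/sin δ ≈ 0.933, b = sin(fδ)/sin δ ≈ 0.559.
p = a·p₁ + b·p₂ ≈ (0.822, -0.393, 0.413); φ = arcsin(p_z) ≈ 24.40°, λ = atan2(p_y, p_x) ≈ -25.54°.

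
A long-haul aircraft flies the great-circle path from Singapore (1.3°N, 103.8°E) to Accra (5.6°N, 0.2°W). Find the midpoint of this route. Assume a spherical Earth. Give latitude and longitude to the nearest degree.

≈ 6°N, 52°E

Convert each endpoint to a unit vector on the sphere (x = cos φ cos λ, y = cos φ sin λ, z = sin φ).
The central angle between the endpoints is δ = arccos(p₁·p₂) ≈ 1.812 rad (103.8°).
Interpolate at f = 1/2 with slerp weights a = sin((1−f)δ)/sin δ ≈ 0.810, b = sin(fδ)/sin δ ≈ 0.810.
p = a·p₁ + b·p₂ ≈ (0.613, 0.784, 0.097); φ = arcsin(p_z) ≈ 5.59°, λ = atan2(p_y, p_x) ≈ 51.97°.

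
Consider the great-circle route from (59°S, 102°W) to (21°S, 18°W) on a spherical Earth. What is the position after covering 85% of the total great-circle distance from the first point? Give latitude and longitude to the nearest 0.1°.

≈ (29.5°S, 24.5°W)

Write both endpoints as unit vectors p₁, p₂ with components (cos φ cos λ, cos φ sin λ, sin φ).
The central angle between the endpoints is δ = arccos(p₁·p₂) ≈ 1.205 rad (69.1°).
Interpolate at f = 0.85 with slerp weights a = sin((1−f)δ)/sin δ ≈ 0.193, b = sin(fδ)/sin δ ≈ 0.915.
p = a·p₁ + b·p₂ ≈ (0.792, -0.361, -0.493); φ = arcsin(p_z) ≈ -29.53°, λ = atan2(p_y, p_x) ≈ -24.51°.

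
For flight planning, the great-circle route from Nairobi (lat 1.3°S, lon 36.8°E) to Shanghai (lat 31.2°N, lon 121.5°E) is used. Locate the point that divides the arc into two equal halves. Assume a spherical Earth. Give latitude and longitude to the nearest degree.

From cos δ = sin φ₁ sin φ₂ + cos φ₁ cos φ₂ cos Δλ, the central angle is δ ≈ 1.504 rad (86.1°).
Interpolate at f = 1/2 with slerp weights a = sin((1−f)δ)/sin δ ≈ 0.684, b = sin(fδ)/sin δ ≈ 0.684.
p = a·p₁ + b·p₂ ≈ (0.242, 0.909, 0.339); φ = arcsin(p_z) ≈ 19.82°, λ = atan2(p_y, p_x) ≈ 75.09°.

≈ lat 20°N, lon 75°E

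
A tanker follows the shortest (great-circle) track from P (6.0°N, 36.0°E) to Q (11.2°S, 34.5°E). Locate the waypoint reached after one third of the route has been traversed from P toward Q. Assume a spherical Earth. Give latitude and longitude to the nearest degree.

≈ (0°N, 36°E)

Write both endpoints as unit vectors p₁, p₂ with components (cos φ cos λ, cos φ sin λ, sin φ).
The central angle between the endpoints is δ = arccos(p₁·p₂) ≈ 0.301 rad (17.3°).
Interpolate at f = 1/3 with slerp weights a = sin((1−f)δ)/sin δ ≈ 0.672, b = sin(fδ)/sin δ ≈ 0.338.
p = a·p₁ + b·p₂ ≈ (0.814, 0.581, 0.005); φ = arcsin(p_z) ≈ 0.27°, λ = atan2(p_y, p_x) ≈ 35.50°.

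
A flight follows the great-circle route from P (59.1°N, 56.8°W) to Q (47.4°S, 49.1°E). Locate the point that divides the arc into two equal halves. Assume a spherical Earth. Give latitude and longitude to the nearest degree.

From cos δ = sin φ₁ sin φ₂ + cos φ₁ cos φ₂ cos Δλ, the central angle is δ ≈ 2.385 rad (136.6°).
Interpolate at f = 1/2 with slerp weights a = sin((1−f)δ)/sin δ ≈ 1.353, b = sin(fδ)/sin δ ≈ 1.353.
p = a·p₁ + b·p₂ ≈ (0.980, 0.111, 0.165); φ = arcsin(p_z) ≈ 9.50°, λ = atan2(p_y, p_x) ≈ 6.45°.

≈ (9°N, 6°E)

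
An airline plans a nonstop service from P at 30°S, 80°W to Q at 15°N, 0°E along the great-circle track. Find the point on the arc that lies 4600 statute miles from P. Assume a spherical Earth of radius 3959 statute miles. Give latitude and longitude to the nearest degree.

Convert each endpoint to a unit vector on the sphere (x = cos φ cos λ, y = cos φ sin λ, z = sin φ).
The central angle between the endpoints is δ = arccos(p₁·p₂) ≈ 1.555 rad (89.1°). The total great-circle distance is δ·R ≈ 1.555 × 3959 ≈ 6156 mi, so the target fraction is f = 4600/6156 ≈ 0.747.
Interpolate at f ≈ 0.747 with slerp weights a = sin((1−f)δ)/sin δ ≈ 0.383, b = sin(fδ)/sin δ ≈ 0.918.
p = a·p₁ + b·p₂ ≈ (0.944, -0.327, 0.046); φ = arcsin(p_z) ≈ 2.64°, λ = atan2(p_y, p_x) ≈ -19.09°.

≈ 3°N, 19°W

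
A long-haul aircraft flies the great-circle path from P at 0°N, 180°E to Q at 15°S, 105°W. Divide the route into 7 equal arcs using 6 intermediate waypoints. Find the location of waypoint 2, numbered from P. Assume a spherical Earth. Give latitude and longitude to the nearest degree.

≈ 6°S, 159°W

Convert each endpoint to a unit vector on the sphere (x = cos φ cos λ, y = cos φ sin λ, z = sin φ).
The central angle between the endpoints is δ = arccos(p₁·p₂) ≈ 1.318 rad (75.5°).
Interpolate at f = 2/7 with slerp weights a = sin((1−f)δ)/sin δ ≈ 0.835, b = sin(fδ)/sin δ ≈ 0.380.
p = a·p₁ + b·p₂ ≈ (-0.930, -0.354, -0.098); φ = arcsin(p_z) ≈ -5.64°, λ = atan2(p_y, p_x) ≈ -159.14°.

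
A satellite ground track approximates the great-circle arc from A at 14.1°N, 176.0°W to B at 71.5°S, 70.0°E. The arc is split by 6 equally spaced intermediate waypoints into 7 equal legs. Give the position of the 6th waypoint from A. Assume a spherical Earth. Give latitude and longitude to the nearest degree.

≈ 70°S, 119°E

Write both endpoints as unit vectors p₁, p₂ with components (cos φ cos λ, cos φ sin λ, sin φ).
The central angle between the endpoints is δ = arccos(p₁·p₂) ≈ 1.935 rad (110.9°).
Interpolate at f = 6/7 with slerp weights a = sin((1−f)δ)/sin δ ≈ 0.292, b = sin(fδ)/sin δ ≈ 1.066.
p = a·p₁ + b·p₂ ≈ (-0.167, 0.298, -0.940); φ = arcsin(p_z) ≈ -70.02°, λ = atan2(p_y, p_x) ≈ 119.24°.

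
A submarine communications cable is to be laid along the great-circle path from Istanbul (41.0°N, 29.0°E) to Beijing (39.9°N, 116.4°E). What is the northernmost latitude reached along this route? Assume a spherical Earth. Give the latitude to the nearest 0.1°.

The great circle lies in the plane with unit normal n̂ = (p₁ × p₂)/|p₁ × p₂|.
Here n̂_z ≈ +0.647; the vertex latitude is φ_max = arccos|n̂_z| ≈ 49.7°.

≈ 49.7°N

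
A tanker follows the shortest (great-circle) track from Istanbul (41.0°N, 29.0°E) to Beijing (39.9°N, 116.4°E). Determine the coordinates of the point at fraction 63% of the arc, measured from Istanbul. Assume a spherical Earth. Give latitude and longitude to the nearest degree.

≈ (49°N, 86°E)

Write both endpoints as unit vectors p₁, p₂ with components (cos φ cos λ, cos φ sin λ, sin φ).
The central angle between the endpoints is δ = arccos(p₁·p₂) ≈ 1.107 rad (63.4°).
Interpolate at f = 0.63 with slerp weights a = sin((1−f)δ)/sin δ ≈ 0.445, b = sin(fδ)/sin δ ≈ 0.718.
p = a·p₁ + b·p₂ ≈ (0.049, 0.656, 0.753); φ = arcsin(p_z) ≈ 48.83°, λ = atan2(p_y, p_x) ≈ 85.73°.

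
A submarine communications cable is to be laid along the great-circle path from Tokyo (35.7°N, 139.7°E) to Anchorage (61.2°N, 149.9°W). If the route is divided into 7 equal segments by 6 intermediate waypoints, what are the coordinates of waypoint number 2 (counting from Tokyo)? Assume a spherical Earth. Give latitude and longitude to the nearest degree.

≈ (47°N, 152°E)

Write both endpoints as unit vectors p₁, p₂ with components (cos φ cos λ, cos φ sin λ, sin φ).
The central angle between the endpoints is δ = arccos(p₁·p₂) ≈ 0.873 rad (50.0°).
Interpolate at f = 2/7 with slerp weights a = sin((1−f)δ)/sin δ ≈ 0.762, b = sin(fδ)/sin δ ≈ 0.322.
p = a·p₁ + b·p₂ ≈ (-0.606, 0.322, 0.727); φ = arcsin(p_z) ≈ 46.63°, λ = atan2(p_y, p_x) ≈ 151.99°.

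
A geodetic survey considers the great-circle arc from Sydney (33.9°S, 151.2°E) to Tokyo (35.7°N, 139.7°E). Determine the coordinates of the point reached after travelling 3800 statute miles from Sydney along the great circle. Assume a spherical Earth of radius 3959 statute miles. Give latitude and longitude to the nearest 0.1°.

From cos δ = sin φ₁ sin φ₂ + cos φ₁ cos φ₂ cos Δλ, the central angle is δ ≈ 1.229 rad (70.4°). The total great-circle distance is δ·R ≈ 1.229 × 3959 ≈ 4866 mi, so the target fraction is f = 3800/4866 ≈ 0.781.
Interpolate at f ≈ 0.781 with slerp weights a = sin((1−f)δ)/sin δ ≈ 0.282, b = sin(fδ)/sin δ ≈ 0.869.
p = a·p₁ + b·p₂ ≈ (-0.744, 0.570, 0.350); φ = arcsin(p_z) ≈ 20.47°, λ = atan2(p_y, p_x) ≈ 142.56°.

≈ (20.5°N, 142.6°E)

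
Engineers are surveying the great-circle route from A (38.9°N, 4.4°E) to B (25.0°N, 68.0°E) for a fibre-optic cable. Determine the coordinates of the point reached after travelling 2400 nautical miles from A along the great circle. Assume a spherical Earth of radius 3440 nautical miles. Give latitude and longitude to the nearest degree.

≈ (32°N, 53°E)

From cos δ = sin φ₁ sin φ₂ + cos φ₁ cos φ₂ cos Δλ, the central angle is δ ≈ 0.953 rad (54.6°). The total great-circle distance is δ·R ≈ 0.953 × 3440 ≈ 3279 nmi, so the target fraction is f = 2400/3279 ≈ 0.732.
Interpolate at f ≈ 0.732 with slerp weights a = sin((1−f)δ)/sin δ ≈ 0.310, b = sin(fδ)/sin δ ≈ 0.788.
p = a·p₁ + b·p₂ ≈ (0.508, 0.681, 0.528); φ = arcsin(p_z) ≈ 31.85°, λ = atan2(p_y, p_x) ≈ 53.26°.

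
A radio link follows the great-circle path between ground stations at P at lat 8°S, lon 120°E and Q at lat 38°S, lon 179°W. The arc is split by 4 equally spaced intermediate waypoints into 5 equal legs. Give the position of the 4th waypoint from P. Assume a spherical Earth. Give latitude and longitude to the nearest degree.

≈ lat 34°S, lon 166°E

From cos δ = sin φ₁ sin φ₂ + cos φ₁ cos φ₂ cos Δλ, the central angle is δ ≈ 1.088 rad (62.4°).
Interpolate at f = 4/5 with slerp weights a = sin((1−f)δ)/sin δ ≈ 0.244, b = sin(fδ)/sin δ ≈ 0.863.
p = a·p₁ + b·p₂ ≈ (-0.801, 0.197, -0.565); φ = arcsin(p_z) ≈ -34.43°, λ = atan2(p_y, p_x) ≈ 166.17°.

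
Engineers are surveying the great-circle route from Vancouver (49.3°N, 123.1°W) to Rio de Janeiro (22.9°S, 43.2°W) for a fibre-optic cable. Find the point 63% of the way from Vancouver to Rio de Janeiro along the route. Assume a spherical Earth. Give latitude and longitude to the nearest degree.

Write both endpoints as unit vectors p₁, p₂ with components (cos φ cos λ, cos φ sin λ, sin φ).
The central angle between the endpoints is δ = arccos(p₁·p₂) ≈ 1.762 rad (100.9°).
Interpolate at f = 0.63 with slerp weights a = sin((1−f)δ)/sin δ ≈ 0.618, b = sin(fδ)/sin δ ≈ 0.912.
p = a·p₁ + b·p₂ ≈ (0.393, -0.913, 0.113); φ = arcsin(p_z) ≈ 6.51°, λ = atan2(p_y, p_x) ≈ -66.73°.

≈ 7°N, 67°W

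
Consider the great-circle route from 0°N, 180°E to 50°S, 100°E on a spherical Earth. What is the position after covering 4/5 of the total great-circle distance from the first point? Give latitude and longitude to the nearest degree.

Convert each endpoint to a unit vector on the sphere (x = cos φ cos λ, y = cos φ sin λ, z = sin φ).
The central angle between the endpoints is δ = arccos(p₁·p₂) ≈ 1.459 rad (83.6°).
Interpolate at f = 4/5 with slerp weights a = sin((1−f)δ)/sin δ ≈ 0.289, b = sin(fδ)/sin δ ≈ 0.925.
p = a·p₁ + b·p₂ ≈ (-0.393, 0.586, -0.709); φ = arcsin(p_z) ≈ -45.15°, λ = atan2(p_y, p_x) ≈ 123.84°.

≈ 45°S, 124°E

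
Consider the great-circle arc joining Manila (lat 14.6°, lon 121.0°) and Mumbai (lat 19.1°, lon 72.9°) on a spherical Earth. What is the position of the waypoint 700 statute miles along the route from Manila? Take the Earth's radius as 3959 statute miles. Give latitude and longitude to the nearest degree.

≈ lat 17°, lon 111°

From cos δ = sin φ₁ sin φ₂ + cos φ₁ cos φ₂ cos Δλ, the central angle is δ ≈ 0.805 rad (46.1°). The total great-circle distance is δ·R ≈ 0.805 × 3959 ≈ 3187 mi, so the target fraction is f = 700/3187 ≈ 0.220.
Interpolate at f ≈ 0.220 with slerp weights a = sin((1−f)δ)/sin δ ≈ 0.815, b = sin(fδ)/sin δ ≈ 0.244.
p = a·p₁ + b·p₂ ≈ (-0.339, 0.897, 0.285); φ = arcsin(p_z) ≈ 16.58°, λ = atan2(p_y, p_x) ≈ 110.68°.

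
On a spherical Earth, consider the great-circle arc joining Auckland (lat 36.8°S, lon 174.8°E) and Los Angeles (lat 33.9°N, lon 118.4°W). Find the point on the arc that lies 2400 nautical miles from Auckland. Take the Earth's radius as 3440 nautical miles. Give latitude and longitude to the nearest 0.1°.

≈ lat 7.3°S, lon 155.5°W

The haversine formula gives a central angle δ ≈ 1.643 rad (94.1°) between the endpoints. The total great-circle distance is δ·R ≈ 1.643 × 3440 ≈ 5652 nmi, so the target fraction is f = 2400/5652 ≈ 0.425.
Interpolate at f ≈ 0.425 with slerp weights a = sin((1−f)δ)/sin δ ≈ 0.813, b = sin(fδ)/sin δ ≈ 0.644.
p = a·p₁ + b·p₂ ≈ (-0.903, -0.411, -0.128); φ = arcsin(p_z) ≈ -7.34°, λ = atan2(p_y, p_x) ≈ -155.50°.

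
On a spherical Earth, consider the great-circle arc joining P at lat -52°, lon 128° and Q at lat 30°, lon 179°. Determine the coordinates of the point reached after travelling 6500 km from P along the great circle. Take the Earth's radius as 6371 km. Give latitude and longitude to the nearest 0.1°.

≈ lat -1.4°, lon 163.1°

Write both endpoints as unit vectors p₁, p₂ with components (cos φ cos λ, cos φ sin λ, sin φ).
The central angle between the endpoints is δ = arccos(p₁·p₂) ≈ 1.629 rad (93.4°). The total great-circle distance is δ·R ≈ 1.629 × 6371 ≈ 10380 km, so the target fraction is f = 6500/10380 ≈ 0.626.
Interpolate at f ≈ 0.626 with slerp weights a = sin((1−f)δ)/sin δ ≈ 0.573, b = sin(fδ)/sin δ ≈ 0.854.
p = a·p₁ + b·p₂ ≈ (-0.956, 0.291, -0.025); φ = arcsin(p_z) ≈ -1.42°, λ = atan2(p_y, p_x) ≈ 163.08°.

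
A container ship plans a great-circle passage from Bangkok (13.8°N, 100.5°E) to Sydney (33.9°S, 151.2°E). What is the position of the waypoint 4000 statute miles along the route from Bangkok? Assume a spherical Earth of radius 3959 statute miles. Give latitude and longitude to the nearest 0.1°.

Convert each endpoint to a unit vector on the sphere (x = cos φ cos λ, y = cos φ sin λ, z = sin φ).
The central angle between the endpoints is δ = arccos(p₁·p₂) ≈ 1.184 rad (67.8°). The total great-circle distance is δ·R ≈ 1.184 × 3959 ≈ 4686 mi, so the target fraction is f = 4000/4686 ≈ 0.854.
Interpolate at f ≈ 0.854 with slerp weights a = sin((1−f)δ)/sin δ ≈ 0.186, b = sin(fδ)/sin δ ≈ 0.915.
p = a·p₁ + b·p₂ ≈ (-0.698, 0.544, -0.466); φ = arcsin(p_z) ≈ -27.76°, λ = atan2(p_y, p_x) ≈ 142.10°.

≈ (27.8°S, 142.1°E)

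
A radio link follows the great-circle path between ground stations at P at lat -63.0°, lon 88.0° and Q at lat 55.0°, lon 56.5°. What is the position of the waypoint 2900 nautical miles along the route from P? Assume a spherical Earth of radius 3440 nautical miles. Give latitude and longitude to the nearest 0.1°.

From cos δ = sin φ₁ sin φ₂ + cos φ₁ cos φ₂ cos Δλ, the central angle is δ ≈ 2.103 rad (120.5°). The total great-circle distance is δ·R ≈ 2.103 × 3440 ≈ 7236 nmi, so the target fraction is f = 2900/7236 ≈ 0.401.
Interpolate at f ≈ 0.401 with slerp weights a = sin((1−f)δ)/sin δ ≈ 1.105, b = sin(fδ)/sin δ ≈ 0.867.
p = a·p₁ + b·p₂ ≈ (0.292, 0.916, -0.275); φ = arcsin(p_z) ≈ -15.96°, λ = atan2(p_y, p_x) ≈ 72.33°.

≈ lat -16.0°, lon 72.3°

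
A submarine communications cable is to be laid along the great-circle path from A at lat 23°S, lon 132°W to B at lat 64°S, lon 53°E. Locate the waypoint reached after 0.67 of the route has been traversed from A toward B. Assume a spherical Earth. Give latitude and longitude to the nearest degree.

The haversine formula gives a central angle δ ≈ 1.622 rad (92.9°) between the endpoints.
Interpolate at f = 0.67 with slerp weights a = sin((1−f)δ)/sin δ ≈ 0.511, b = sin(fδ)/sin δ ≈ 0.886.
p = a·p₁ + b·p₂ ≈ (-0.081, -0.039, -0.996); φ = arcsin(p_z) ≈ -84.85°, λ = atan2(p_y, p_x) ≈ -154.18°.

≈ lat 85°S, lon 154°W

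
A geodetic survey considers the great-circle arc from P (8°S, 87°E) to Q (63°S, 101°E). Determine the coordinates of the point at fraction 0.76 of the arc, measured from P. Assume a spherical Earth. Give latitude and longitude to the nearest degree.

Convert each endpoint to a unit vector on the sphere (x = cos φ cos λ, y = cos φ sin λ, z = sin φ).
The central angle between the endpoints is δ = arccos(p₁·p₂) ≈ 0.976 rad (55.9°).
Interpolate at f = 0.76 with slerp weights a = sin((1−f)δ)/sin δ ≈ 0.280, b = sin(fδ)/sin δ ≈ 0.816.
p = a·p₁ + b·p₂ ≈ (-0.056, 0.641, -0.766); φ = arcsin(p_z) ≈ -49.98°, λ = atan2(p_y, p_x) ≈ 95.01°.

≈ (50°S, 95°E)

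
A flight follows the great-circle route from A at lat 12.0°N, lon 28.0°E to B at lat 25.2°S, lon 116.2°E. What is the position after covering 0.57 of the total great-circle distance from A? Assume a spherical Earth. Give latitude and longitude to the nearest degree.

Convert each endpoint to a unit vector on the sphere (x = cos φ cos λ, y = cos φ sin λ, z = sin φ).
The central angle between the endpoints is δ = arccos(p₁·p₂) ≈ 1.632 rad (93.5°).
Interpolate at f = 0.57 with slerp weights a = sin((1−f)δ)/sin δ ≈ 0.647, b = sin(fδ)/sin δ ≈ 0.803.
p = a·p₁ + b·p₂ ≈ (0.238, 0.949, -0.208); φ = arcsin(p_z) ≈ -11.98°, λ = atan2(p_y, p_x) ≈ 75.94°.

≈ lat 12°S, lon 76°E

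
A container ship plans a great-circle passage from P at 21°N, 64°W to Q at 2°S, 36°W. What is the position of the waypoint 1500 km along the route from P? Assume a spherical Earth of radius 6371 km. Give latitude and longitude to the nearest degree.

Write both endpoints as unit vectors p₁, p₂ with components (cos φ cos λ, cos φ sin λ, sin φ).
The central angle between the endpoints is δ = arccos(p₁·p₂) ≈ 0.624 rad (35.8°). The total great-circle distance is δ·R ≈ 0.624 × 6371 ≈ 3978 km, so the target fraction is f = 1500/3978 ≈ 0.377.
Interpolate at f ≈ 0.377 with slerp weights a = sin((1−f)δ)/sin δ ≈ 0.649, b = sin(fδ)/sin δ ≈ 0.399.
p = a·p₁ + b·p₂ ≈ (0.588, -0.779, 0.219); φ = arcsin(p_z) ≈ 12.62°, λ = atan2(p_y, p_x) ≈ -52.94°.

≈ 13°N, 53°W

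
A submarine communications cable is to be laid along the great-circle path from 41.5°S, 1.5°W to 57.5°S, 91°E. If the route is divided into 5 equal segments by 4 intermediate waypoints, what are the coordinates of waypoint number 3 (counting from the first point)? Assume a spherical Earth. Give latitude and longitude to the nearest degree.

The haversine formula gives a central angle δ ≈ 0.999 rad (57.2°) between the endpoints.
Interpolate at f = 3/5 with slerp weights a = sin((1−f)δ)/sin δ ≈ 0.463, b = sin(fδ)/sin δ ≈ 0.671.
p = a·p₁ + b·p₂ ≈ (0.340, 0.351, -0.872); φ = arcsin(p_z) ≈ -60.73°, λ = atan2(p_y, p_x) ≈ 45.93°.

≈ 61°S, 46°E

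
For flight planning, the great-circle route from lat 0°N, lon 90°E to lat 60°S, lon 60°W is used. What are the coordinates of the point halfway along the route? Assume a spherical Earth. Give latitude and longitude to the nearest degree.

Write both endpoints as unit vectors p₁, p₂ with components (cos φ cos λ, cos φ sin λ, sin φ).
The central angle between the endpoints is δ = arccos(p₁·p₂) ≈ 2.019 rad (115.7°).
Interpolate at f = 1/2 with slerp weights a = sin((1−f)δ)/sin δ ≈ 0.939, b = sin(fδ)/sin δ ≈ 0.939.
p = a·p₁ + b·p₂ ≈ (0.235, 0.532, -0.813); φ = arcsin(p_z) ≈ -54.42°, λ = atan2(p_y, p_x) ≈ 66.21°.

≈ lat 54°S, lon 66°E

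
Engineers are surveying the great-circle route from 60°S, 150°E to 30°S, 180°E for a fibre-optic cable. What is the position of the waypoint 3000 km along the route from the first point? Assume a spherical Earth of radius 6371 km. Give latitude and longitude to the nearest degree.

Convert each endpoint to a unit vector on the sphere (x = cos φ cos λ, y = cos φ sin λ, z = sin φ).
The central angle between the endpoints is δ = arccos(p₁·p₂) ≈ 0.630 rad (36.1°). The total great-circle distance is δ·R ≈ 0.630 × 6371 ≈ 4014 km, so the target fraction is f = 3000/4014 ≈ 0.747.
Interpolate at f ≈ 0.747 with slerp weights a = sin((1−f)δ)/sin δ ≈ 0.269, b = sin(fδ)/sin δ ≈ 0.770.
p = a·p₁ + b·p₂ ≈ (-0.783, 0.067, -0.618); φ = arcsin(p_z) ≈ -38.17°, λ = atan2(p_y, p_x) ≈ 175.09°.

≈ 38°S, 175°E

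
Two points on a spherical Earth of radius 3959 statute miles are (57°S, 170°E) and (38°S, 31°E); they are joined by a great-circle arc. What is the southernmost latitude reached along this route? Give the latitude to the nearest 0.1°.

≈ 73.3°S

The great circle lies in the plane with unit normal n̂ = (p₁ × p₂)/|p₁ × p₂|.
Here n̂_z ≈ -0.287; the vertex latitude is φ_max = arccos|n̂_z| ≈ 73.3°.
Check via Clairaut: cos φ_max = |cos φ₁| · sin C = cos(57.0°)·sin(148.2°) ≈ 0.287, again giving ≈ 73.3°.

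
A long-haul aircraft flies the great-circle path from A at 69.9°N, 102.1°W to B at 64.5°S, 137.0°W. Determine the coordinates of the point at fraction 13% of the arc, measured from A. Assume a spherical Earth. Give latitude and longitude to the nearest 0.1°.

Write both endpoints as unit vectors p₁, p₂ with components (cos φ cos λ, cos φ sin λ, sin φ).
The central angle between the endpoints is δ = arccos(p₁·p₂) ≈ 2.384 rad (136.6°).
Interpolate at f = 0.13 with slerp weights a = sin((1−f)δ)/sin δ ≈ 1.275, b = sin(fδ)/sin δ ≈ 0.444.
p = a·p₁ + b·p₂ ≈ (-0.231, -0.559, 0.797); φ = arcsin(p_z) ≈ 52.80°, λ = atan2(p_y, p_x) ≈ -112.51°.

≈ 52.8°N, 112.5°W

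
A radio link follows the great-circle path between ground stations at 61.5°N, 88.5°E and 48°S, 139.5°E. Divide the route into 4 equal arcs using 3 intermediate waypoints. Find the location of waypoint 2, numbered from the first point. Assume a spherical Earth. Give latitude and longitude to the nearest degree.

≈ 7°N, 119°E

The haversine formula gives a central angle δ ≈ 2.040 rad (116.9°) between the endpoints.
Interpolate at f = 2/4 with slerp weights a = sin((1−f)δ)/sin δ ≈ 0.955, b = sin(fδ)/sin δ ≈ 0.955.
p = a·p₁ + b·p₂ ≈ (-0.474, 0.871, 0.130); φ = arcsin(p_z) ≈ 7.45°, λ = atan2(p_y, p_x) ≈ 118.57°.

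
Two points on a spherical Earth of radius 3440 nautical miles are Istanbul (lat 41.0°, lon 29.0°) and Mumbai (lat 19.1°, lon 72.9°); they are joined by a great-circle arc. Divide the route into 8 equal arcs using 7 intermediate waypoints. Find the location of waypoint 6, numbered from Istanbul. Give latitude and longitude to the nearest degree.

Write both endpoints as unit vectors p₁, p₂ with components (cos φ cos λ, cos φ sin λ, sin φ).
The central angle between the endpoints is δ = arccos(p₁·p₂) ≈ 0.755 rad (43.2°).
Interpolate at f = 6/8 with slerp weights a = sin((1−f)δ)/sin δ ≈ 0.274, b = sin(fδ)/sin δ ≈ 0.783.
p = a·p₁ + b·p₂ ≈ (0.398, 0.807, 0.436); φ = arcsin(p_z) ≈ 25.83°, λ = atan2(p_y, p_x) ≈ 63.74°.

≈ lat 26°, lon 64°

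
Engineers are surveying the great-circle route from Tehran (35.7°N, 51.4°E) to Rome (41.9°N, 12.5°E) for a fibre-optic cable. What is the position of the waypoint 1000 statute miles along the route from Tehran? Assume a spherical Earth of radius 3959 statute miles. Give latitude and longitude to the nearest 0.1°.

≈ 40.3°N, 33.9°E

Write both endpoints as unit vectors p₁, p₂ with components (cos φ cos λ, cos φ sin λ, sin φ).
The central angle between the endpoints is δ = arccos(p₁·p₂) ≈ 0.535 rad (30.7°). The total great-circle distance is δ·R ≈ 0.535 × 3959 ≈ 2119 mi, so the target fraction is f = 1000/2119 ≈ 0.472.
Interpolate at f ≈ 0.472 with slerp weights a = sin((1−f)δ)/sin δ ≈ 0.547, b = sin(fδ)/sin δ ≈ 0.490.
p = a·p₁ + b·p₂ ≈ (0.633, 0.426, 0.646); φ = arcsin(p_z) ≈ 40.26°, λ = atan2(p_y, p_x) ≈ 33.94°.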